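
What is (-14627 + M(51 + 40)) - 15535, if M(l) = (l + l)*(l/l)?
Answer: -29980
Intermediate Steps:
M(l) = 2*l (M(l) = (2*l)*1 = 2*l)
(-14627 + M(51 + 40)) - 15535 = (-14627 + 2*(51 + 40)) - 15535 = (-14627 + 2*91) - 15535 = (-14627 + 182) - 15535 = -14445 - 15535 = -29980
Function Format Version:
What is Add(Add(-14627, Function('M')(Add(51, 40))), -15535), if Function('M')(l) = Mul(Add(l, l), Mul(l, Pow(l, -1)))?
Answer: -29980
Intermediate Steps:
Function('M')(l) = Mul(2, l) (Function('M')(l) = Mul(Mul(2, l), 1) = Mul(2, l))
Add(Add(-14627, Function('M')(Add(51, 40))), -15535) = Add(Add(-14627, Mul(2, Add(51, 40))), -15535) = Add(Add(-14627, Mul(2, 91)), -15535) = Add(Add(-14627, 182), -15535) = Add(-14445, -15535) = -29980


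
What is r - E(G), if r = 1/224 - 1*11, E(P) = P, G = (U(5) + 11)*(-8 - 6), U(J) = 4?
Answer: 44577/224 ≈ 199.00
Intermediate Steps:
G = -210 (G = (4 + 11)*(-8 - 6) = 15*(-14) = -210)
r = -2463/224 (r = 1/224 - 11 = -2463/224 ≈ -10.996)
r - E(G) = -2463/224 - 1*(-210) = -2463/224 + 210 = 44577/224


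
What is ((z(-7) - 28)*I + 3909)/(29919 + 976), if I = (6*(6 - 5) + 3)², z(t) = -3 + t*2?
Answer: 264/30895 ≈ 0.0085451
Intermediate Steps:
z(t) = -3 + 2*t
I = 81 (I = (6*1 + 3)² = (6 + 3)² = 9² = 81)
((z(-7) - 28)*I + 3909)/(29919 + 976) = (((-3 + 2*(-7)) - 28)*81 + 3909)/(29919 + 976) = (((-3 - 14) - 28)*81 + 3909)/30895 = ((-17 - 28)*81 + 3909)*(1/30895) = (-45*81 + 3909)*(1/30895) = (-3645 + 3909)*(1/30895) = 264*(1/30895) = 264/30895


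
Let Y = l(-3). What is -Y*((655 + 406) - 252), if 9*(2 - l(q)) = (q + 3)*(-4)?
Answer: -1618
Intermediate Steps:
l(q) = 10/3 + 4*q/9 (l(q) = 2 - (q + 3)*(-4)/9 = 2 - (3 + q)*(-4)/9 = 2 - (-12 - 4*q)/9 = 2 + (4/3 + 4*q/9) = 10/3 + 4*q/9)
Y = 2 (Y = 10/3 + (4/9)*(-3) = 10/3 - 4/3 = 2)
-Y*((655 + 406) - 252) = -2*((655 + 406) - 252) = -2*(1061 - 252) = -2*809 = -1*1618 = -1618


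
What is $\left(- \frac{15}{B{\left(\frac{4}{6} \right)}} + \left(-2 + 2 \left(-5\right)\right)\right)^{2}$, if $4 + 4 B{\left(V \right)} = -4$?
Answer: $\frac{81}{4} \approx 20.25$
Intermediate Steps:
$B{\left(V \right)} = -2$ ($B{\left(V \right)} = -1 + \frac{1}{4} \left(-4\right) = -1 - 1 = -2$)
$\left(- \frac{15}{B{\left(\frac{4}{6} \right)}} + \left(-2 + 2 \left(-5\right)\right)\right)^{2} = \left(- \frac{15}{-2} + \left(-2 + 2 \left(-5\right)\right)\right)^{2} = \left(\left(-15\right) \left(- \frac{1}{2}\right) - 12\right)^{2} = \left(\frac{15}{2} - 12\right)^{2} = \left(- \frac{9}{2}\right)^{2} = \frac{81}{4}$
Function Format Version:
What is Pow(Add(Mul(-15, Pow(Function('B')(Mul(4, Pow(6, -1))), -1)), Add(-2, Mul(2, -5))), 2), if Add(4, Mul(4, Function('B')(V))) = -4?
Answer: Rational(81, 4) ≈ 20.250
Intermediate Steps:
Function('B')(V) = -2 (Function('B')(V) = Add(-1, Mul(Rational(1, 4), -4)) = Add(-1, -1) = -2)
Pow(Add(Mul(-15, Pow(Function('B')(Mul(4, Pow(6, -1))), -1)), Add(-2, Mul(2, -5))), 2) = Pow(Add(Mul(-15, Pow(-2, -1)), Add(-2, Mul(2, -5))), 2) = Pow(Add(Mul(-15, Rational(-1, 2)), Add(-2, -10)), 2) = Pow(Add(Rational(15, 2), -12), 2) = Pow(Rational(-9, 2), 2) = Rational(81, 4)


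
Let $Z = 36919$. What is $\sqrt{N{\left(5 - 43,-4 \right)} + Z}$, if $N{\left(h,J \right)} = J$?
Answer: $\sqrt{36915} \approx 192.13$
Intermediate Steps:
$\sqrt{N{\left(5 - 43,-4 \right)} + Z} = \sqrt{-4 + 36919} = \sqrt{36915}$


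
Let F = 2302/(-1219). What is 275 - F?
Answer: 337527/1219 ≈ 276.89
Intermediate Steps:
F = -2302/1219 (F = 2302*(-1/1219) = -2302/1219 ≈ -1.8884)
275 - F = 275 - 1*(-2302/1219) = 275 + 2302/1219 = 337527/1219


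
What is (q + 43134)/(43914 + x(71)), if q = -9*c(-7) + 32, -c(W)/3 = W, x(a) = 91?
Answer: 42977/44005 ≈ 0.97664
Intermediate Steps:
c(W) = -3*W
q = -157 (q = -(-27)*(-7) + 32 = -9*21 + 32 = -189 + 32 = -157)
(q + 43134)/(43914 + x(71)) = (-157 + 43134)/(43914 + 91) = 42977/44005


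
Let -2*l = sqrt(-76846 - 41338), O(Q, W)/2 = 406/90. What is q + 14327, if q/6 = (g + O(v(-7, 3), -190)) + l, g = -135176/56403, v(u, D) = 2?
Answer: 1350546679/94005 - 6*I*sqrt(29546) ≈ 14367.0 - 1031.3*I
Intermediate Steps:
O(Q, W) = 406/45 (O(Q, W) = 2*(406/90) = 2*(406*(1/90)) = 2*(203/45) = 406/45)
l = -I*sqrt(29546) (l = -sqrt(-76846 - 41338)/2 = -I*sqrt(29546) ≈ -171.89*I)
g = -135176/56403 (g = -135176*1/56403 = -135176/56403 ≈ -2.3966)
q = 3737044/94005 - 6*I*sqrt(29546) (q = 6*((-135176/56403 + 406/45) - I*sqrt(29546)) = 6*(1868522/282015 - I*sqrt(29546)) = 3737044/94005 - 6*I*sqrt(29546) ≈ 39.754 - 1031.3*I)
q + 14327 = (3737044/94005 - 6*I*sqrt(29546)) + 14327 = 1350546679/94005 - 6*I*sqrt(29546)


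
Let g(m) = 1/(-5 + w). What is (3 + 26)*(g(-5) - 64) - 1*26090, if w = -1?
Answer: -167705/6 ≈ -27951.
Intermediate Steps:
g(m) = -⅙ (g(m) = 1/(-5 - 1) = 1/(-6) = -⅙)
(3 + 26)*(g(-5) - 64) - 1*26090 = (3 + 26)*(-⅙ - 64) - 1*26090 = 29*(-385/6) - 26090 = -11165/6 - 26090 = -167705/6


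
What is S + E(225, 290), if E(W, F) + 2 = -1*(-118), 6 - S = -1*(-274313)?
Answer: -274191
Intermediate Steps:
S = -274307 (S = 6 - (-1)*(-274313) = 6 - 1*274313 = 6 - 274313 = -274307)
E(W, F) = 116 (E(W, F) = -2 - 1*(-118) = -2 + 118 = 116)
S + E(225, 290) = -274307 + 116 = -274191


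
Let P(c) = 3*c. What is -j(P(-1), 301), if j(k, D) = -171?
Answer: 171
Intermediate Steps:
-j(P(-1), 301) = -1*(-171) = 171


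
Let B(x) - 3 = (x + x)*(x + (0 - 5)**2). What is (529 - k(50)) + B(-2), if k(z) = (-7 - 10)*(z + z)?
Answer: 2140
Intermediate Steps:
k(z) = -34*z
B(x) = 3 + 2*x*(25 + x) (B(x) = 3 + (x + x)*(x + (0 - 5)**2) = 3 + (2*x)*(x + (-5)**2) = 3 + (2*x)*(x + 25) = 3 + (2*x)*(25 + x) = 3 + 2*x*(25 + x))
(529 - k(50)) + B(-2) = (529 - (-34)*50) + (3 + 2*(-2)**2 + 50*(-2)) = (529 - 1*(-1700)) + (3 + 2*4 - 100) = (529 + 1700) + (3 + 8 - 100) = 2229 - 89 = 2140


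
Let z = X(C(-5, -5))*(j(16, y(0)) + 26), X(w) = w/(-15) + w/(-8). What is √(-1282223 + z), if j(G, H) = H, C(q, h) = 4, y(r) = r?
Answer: 2*I*√72126165/15 ≈ 1132.4*I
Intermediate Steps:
X(w) = -23*w/120 (X(w) = w*(-1/15) + w*(-⅛) = -w/15 - w/8 = -23*w/120)
z = -299/15 (z = (-23/120*4)*(0 + 26) = -23/30*26 = -299/15 ≈ -19.933)
√(-1282223 + z) = √(-1282223 - 299/15) = √(-19233644/15) = 2*I*√72126165/15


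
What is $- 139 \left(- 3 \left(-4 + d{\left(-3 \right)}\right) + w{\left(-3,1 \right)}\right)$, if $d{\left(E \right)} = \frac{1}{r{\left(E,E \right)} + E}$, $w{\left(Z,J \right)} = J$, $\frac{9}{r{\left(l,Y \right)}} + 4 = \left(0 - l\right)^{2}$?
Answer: $- \frac{4309}{2} \approx -2154.5$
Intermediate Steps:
$r{\left(l,Y \right)} = \frac{9}{-4 + l^{2}}$ ($r{\left(l,Y \right)} = \frac{9}{-4 + \left(0 - l\right)^{2}} = \frac{9}{-4 + \left(- l\right)^{2}} = \frac{9}{-4 + l^{2}}$)
$d{\left(E \right)} = \frac{1}{E + \frac{9}{-4 + E^{2}}}$ ($d{\left(E \right)} = \frac{1}{\frac{9}{-4 + E^{2}} + E} = \frac{1}{E + \frac{9}{-4 + E^{2}}}$)
$- 139 \left(- 3 \left(-4 + d{\left(-3 \right)}\right) + w{\left(-3,1 \right)}\right) = - 139 \left(- 3 \left(-4 + \frac{-4 + \left(-3\right)^{2}}{9 - 3 \left(-4 + \left(-3\right)^{2}\right)}\right) + 1\right) = - 139 \left(- 3 \left(-4 + \frac{-4 + 9}{9 - 3 \left(-4 + 9\right)}\right) + 1\right) = - 139 \left(- 3 \left(-4 + \frac{1}{9 - 15} \cdot 5\right) + 1\right) = - 139 \left(- 3 \left(-4 + \frac{1}{-6} \cdot 5\right) + 1\right) = - 139 \left(- 3 \left(-4 - \frac{5}{6}\right) + 1\right) = - 139 \left(\left(-3\right) \left(- \frac{29}{6}\right) + 1\right) = - 139 \left(\frac{29}{2} + 1\right) = \left(-139\right) \frac{31}{2} = - \frac{4309}{2}$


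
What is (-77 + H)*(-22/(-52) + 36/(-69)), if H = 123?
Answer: -59/13 ≈ -4.5385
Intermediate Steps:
(-77 + H)*(-22/(-52) + 36/(-69)) = (-77 + 123)*(-22/(-52) + 36/(-69)) = 46*(-22*(-1/52) + 36*(-1/69)) = 46*(11/26 - 12/23) = 46*(-59/598) = -59/13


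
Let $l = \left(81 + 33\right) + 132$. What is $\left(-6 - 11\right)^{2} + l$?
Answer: $535$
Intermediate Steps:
$l = 246$ ($l = 114 + 132 = 246$)
$\left(-6 - 11\right)^{2} + l = \left(-6 - 11\right)^{2} + 246 = \left(-17\right)^{2} + 246 = 289 + 246 = 535$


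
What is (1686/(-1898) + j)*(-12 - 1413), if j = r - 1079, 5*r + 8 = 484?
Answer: 1331618610/949 ≈ 1.4032e+6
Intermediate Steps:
r = 476/5 (r = -8/5 + (⅕)*484 = -8/5 + 484/5 = 476/5 ≈ 95.200)
j = -4919/5 (j = 476/5 - 1079 = -4919/5 ≈ -983.80)
(1686/(-1898) + j)*(-12 - 1413) = (1686/(-1898) - 4919/5)*(-12 - 1413) = (1686*(-1/1898) - 4919/5)*(-1425) = (-843/949 - 4919/5)*(-1425) = -4672346/4745*(-1425) = 1331618610/949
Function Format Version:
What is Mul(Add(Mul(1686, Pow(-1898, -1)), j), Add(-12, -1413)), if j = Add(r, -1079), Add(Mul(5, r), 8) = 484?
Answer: Rational(1331618610, 949) ≈ 1.4032e+6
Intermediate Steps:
r = Rational(476, 5) (r = Add(Rational(-8, 5), Mul(Rational(1, 5), 484)) = Add(Rational(-8, 5), Rational(484, 5)) = Rational(476, 5) ≈ 95.200)
j = Rational(-4919, 5) (j = Add(Rational(476, 5), -1079) = Rational(-4919, 5) ≈ -983.80)
Mul(Add(Mul(1686, Pow(-1898, -1)), j), Add(-12, -1413)) = Mul(Add(Mul(1686, Pow(-1898, -1)), Rational(-4919, 5)), Add(-12, -1413)) = Mul(Add(Mul(1686, Rational(-1, 1898)), Rational(-4919, 5)), -1425) = Mul(Add(Rational(-843, 949), Rational(-4919, 5)), -1425) = Mul(Rational(-4672346, 4745), -1425) = Rational(1331618610, 949)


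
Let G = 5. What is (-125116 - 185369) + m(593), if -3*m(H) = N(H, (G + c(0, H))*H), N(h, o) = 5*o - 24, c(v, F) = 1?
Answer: -316407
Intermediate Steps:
N(h, o) = -24 + 5*o
m(H) = 8 - 10*H (m(H) = -(-24 + 5*((5 + 1)*H))/3 = -(-24 + 5*(6*H))/3 = -(-24 + 30*H)/3 = 8 - 10*H)
(-125116 - 185369) + m(593) = (-125116 - 185369) + (8 - 10*593) = -310485 + (8 - 5930) = -310485 - 5922 = -316407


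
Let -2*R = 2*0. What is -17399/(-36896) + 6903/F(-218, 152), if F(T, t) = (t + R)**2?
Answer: 20521237/26638912 ≈ 0.77035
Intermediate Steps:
R = 0 (R = -0 = -1/2*0 = 0)
F(T, t) = t**2 (F(T, t) = (t + 0)**2 = t**2)
-17399/(-36896) + 6903/F(-218, 152) = -17399/(-36896) + 6903/(152**2) = -17399*(-1/36896) + 6903/23104 = 17399/36896 + 6903*(1/23104) = 17399/36896 + 6903/23104 = 20521237/26638912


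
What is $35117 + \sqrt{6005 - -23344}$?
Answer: $35117 + 3 \sqrt{3261} \approx 35288.0$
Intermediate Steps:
$35117 + \sqrt{6005 - -23344} = 35117 + \sqrt{6005 + 23344} = 35117 + \sqrt{29349} = 35117 + 3 \sqrt{3261}$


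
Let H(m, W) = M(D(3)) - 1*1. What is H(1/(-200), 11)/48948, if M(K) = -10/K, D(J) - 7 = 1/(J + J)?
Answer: -103/2104764 ≈ -4.8937e-5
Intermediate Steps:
D(J) = 7 + 1/(2*J) (D(J) = 7 + 1/(J + J) = 7 + 1/(2*J))
H(m, W) = -103/43 (H(m, W) = -10/(7 + (½)/3) - 1*1 = -10/(7 + (½)*(⅓)) - 1 = -10/(7 + ⅙) - 1 = -10/43/6 - 1 = -10*6/43 - 1 = -60/43 - 1 = -103/43)
H(1/(-200), 11)/48948 = -103/43/48948 = -103/43*1/48948 = -103/2104764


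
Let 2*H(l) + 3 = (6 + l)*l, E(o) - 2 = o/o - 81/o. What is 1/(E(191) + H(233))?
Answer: 191/5318314 ≈ 3.5914e-5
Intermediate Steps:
E(o) = 3 - 81/o (E(o) = 2 + (o/o - 81/o) = 2 + (1 - 81/o) = 3 - 81/o)
H(l) = -3/2 + l*(6 + l)/2 (H(l) = -3/2 + ((6 + l)*l)/2 = -3/2 + (l*(6 + l))/2 = -3/2 + l*(6 + l)/2)
1/(E(191) + H(233)) = 1/((3 - 81/191) + (-3/2 + (1/2)*233**2 + 3*233)) = 1/((3 - 81*1/191) + (-3/2 + (1/2)*54289 + 699)) = 1/((3 - 81/191) + (-3/2 + 54289/2 + 699)) = 1/(492/191 + 27842) = 1/(5318314/191) = 191/5318314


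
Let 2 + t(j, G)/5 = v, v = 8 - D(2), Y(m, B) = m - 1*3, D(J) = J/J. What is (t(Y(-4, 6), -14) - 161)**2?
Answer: 18496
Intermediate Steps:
D(J) = 1
Y(m, B) = -3 + m (Y(m, B) = m - 3 = -3 + m)
v = 7 (v = 8 - 1*1 = 8 - 1 = 7)
t(j, G) = 25 (t(j, G) = -10 + 5*7 = -10 + 35 = 25)
(t(Y(-4, 6), -14) - 161)**2 = (25 - 161)**2 = (-136)**2 = 18496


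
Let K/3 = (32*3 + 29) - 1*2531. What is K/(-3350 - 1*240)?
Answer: 3609/1795 ≈ 2.0106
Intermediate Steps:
K = -7218 (K = 3*((32*3 + 29) - 1*2531) = 3*((96 + 29) - 2531) = 3*(125 - 2531) = 3*(-2406) = -7218)
K/(-3350 - 1*240) = -7218/(-3350 - 1*240) = -7218/(-3350 - 240) = -7218/(-3590) = -7218*(-1/3590) = 3609/1795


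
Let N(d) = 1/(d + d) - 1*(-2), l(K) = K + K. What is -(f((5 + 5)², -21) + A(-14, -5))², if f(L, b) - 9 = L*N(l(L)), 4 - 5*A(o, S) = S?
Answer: -17816841/400 ≈ -44542.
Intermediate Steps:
l(K) = 2*K
N(d) = 2 + 1/(2*d) (N(d) = 1/(2*d) + 2 = 2 + 1/(2*d))
A(o, S) = ⅘ - S/5
f(L, b) = 9 + L*(2 + 1/(4*L)) (f(L, b) = 9 + L*(2 + 1/(2*((2*L)))) = 9 + L*(2 + (1/(2*L))/2) = 9 + L*(2 + 1/(4*L)))
-(f((5 + 5)², -21) + A(-14, -5))² = -((37/4 + 2*(5 + 5)²) + (⅘ - ⅕*(-5)))² = -((37/4 + 2*10²) + (⅘ + 1))² = -((37/4 + 2*100) + 9/5)² = -((37/4 + 200) + 9/5)² = -(837/4 + 9/5)² = -(4221/20)² = -1*17816841/400 = -17816841/400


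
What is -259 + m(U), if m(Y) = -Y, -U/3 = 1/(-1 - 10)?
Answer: -2852/11 ≈ -259.27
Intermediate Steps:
U = 3/11 (U = -3/(-1 - 10) = -3/(-11) = -3*(-1/11) = 3/11 ≈ 0.27273)
-259 + m(U) = -259 - 1*3/11 = -259 - 3/11 = -2852/11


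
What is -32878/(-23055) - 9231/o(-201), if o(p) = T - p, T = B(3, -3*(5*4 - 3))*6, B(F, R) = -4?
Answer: -69000433/1360245 ≈ -50.726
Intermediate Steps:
T = -24 (T = -4*6 = -24)
o(p) = -24 - p
-32878/(-23055) - 9231/o(-201) = -32878/(-23055) - 9231/(-24 - 1*(-201)) = -32878*(-1/23055) - 9231/(-24 + 201) = 32878/23055 - 9231/177 = 32878/23055 - 9231*1/177 = 32878/23055 - 3077/59 = -69000433/1360245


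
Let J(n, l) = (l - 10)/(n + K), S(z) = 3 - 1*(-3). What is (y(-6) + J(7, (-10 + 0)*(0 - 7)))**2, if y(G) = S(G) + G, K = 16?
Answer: 3600/529 ≈ 6.8053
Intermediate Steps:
S(z) = 6 (S(z) = 3 + 3 = 6)
J(n, l) = (-10 + l)/(16 + n) (J(n, l) = (l - 10)/(n + 16) = (-10 + l)/(16 + n))
y(G) = 6 + G
(y(-6) + J(7, (-10 + 0)*(0 - 7)))**2 = ((6 - 6) + (-10 + (-10 + 0)*(0 - 7))/(16 + 7))**2 = (0 + (-10 - 10*(-7))/23)**2 = (0 + (-10 + 70)/23)**2 = (0 + (1/23)*60)**2 = (0 + 60/23)**2 = (60/23)**2 = 3600/529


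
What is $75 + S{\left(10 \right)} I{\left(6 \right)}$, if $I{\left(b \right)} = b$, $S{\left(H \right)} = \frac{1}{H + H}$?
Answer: $\frac{753}{10} \approx 75.3$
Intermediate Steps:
$S{\left(H \right)} = \frac{1}{2 H}$
$75 + S{\left(10 \right)} I{\left(6 \right)} = 75 + \frac{1}{2 \cdot 10} \cdot 6 = 75 + \frac{1}{2} \cdot \frac{1}{10} \cdot 6 = 75 + \frac{1}{20} \cdot 6 = 75 + \frac{3}{10} = \frac{753}{10}$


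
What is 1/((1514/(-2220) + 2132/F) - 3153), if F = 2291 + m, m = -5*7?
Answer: -34780/109652191 ≈ -0.00031718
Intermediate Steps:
m = -35
F = 2256 (F = 2291 - 35 = 2256)
1/((1514/(-2220) + 2132/F) - 3153) = 1/((1514/(-2220) + 2132/2256) - 3153) = 1/((1514*(-1/2220) + 2132*(1/2256)) - 3153) = 1/((-757/1110 + 533/564) - 3153) = 1/(9149/34780 - 3153) = 1/(-109652191/34780) = -34780/109652191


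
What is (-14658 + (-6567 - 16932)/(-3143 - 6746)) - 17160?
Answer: -314624703/9889 ≈ -31816.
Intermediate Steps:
(-14658 + (-6567 - 16932)/(-3143 - 6746)) - 17160 = (-14658 - 23499/(-9889)) - 17160 = (-14658 - 23499*(-1/9889)) - 17160 = (-14658 + 23499/9889) - 17160 = -144929463/9889 - 17160 = -314624703/9889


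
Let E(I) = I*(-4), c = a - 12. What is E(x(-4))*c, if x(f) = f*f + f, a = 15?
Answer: -144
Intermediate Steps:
x(f) = f + f² (x(f) = f² + f = f + f²)
c = 3 (c = 15 - 12 = 3)
E(I) = -4*I
E(x(-4))*c = -(-16)*(1 - 4)*3 = -(-16)*(-3)*3 = -4*12*3 = -48*3 = -144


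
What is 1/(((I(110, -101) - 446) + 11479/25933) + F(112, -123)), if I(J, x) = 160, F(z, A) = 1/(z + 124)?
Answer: -6120188/1747638791 ≈ -0.0035020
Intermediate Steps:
F(z, A) = 1/(124 + z)
1/(((I(110, -101) - 446) + 11479/25933) + F(112, -123)) = 1/(((160 - 446) + 11479/25933) + 1/(124 + 112)) = 1/((-286 + 11479*(1/25933)) + 1/236) = 1/((-286 + 11479/25933) + 1/236) = 1/(-7405359/25933 + 1/236) = 1/(-1747638791/6120188) = -6120188/1747638791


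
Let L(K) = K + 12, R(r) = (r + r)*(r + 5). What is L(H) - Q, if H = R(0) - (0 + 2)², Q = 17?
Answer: -9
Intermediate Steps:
R(r) = 2*r*(5 + r) (R(r) = (2*r)*(5 + r) = 2*r*(5 + r))
H = -4 (H = 2*0*(5 + 0) - (0 + 2)² = 2*0*5 - 1*2² = 0 - 1*4 = 0 - 4 = -4)
L(K) = 12 + K
L(H) - Q = (12 - 4) - 1*17 = 8 - 17 = -9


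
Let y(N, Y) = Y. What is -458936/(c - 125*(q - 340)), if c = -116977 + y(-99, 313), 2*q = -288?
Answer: 114734/14041 ≈ 8.1714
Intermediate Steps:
q = -144 (q = (1/2)*(-288) = -144)
c = -116664 (c = -116977 + 313 = -116664)
-458936/(c - 125*(q - 340)) = -458936/(-116664 - 125*(-144 - 340)) = -458936/(-116664 - 125*(-484)) = -458936/(-116664 + 60500) = -458936/(-56164) = -458936*(-1/56164) = 114734/14041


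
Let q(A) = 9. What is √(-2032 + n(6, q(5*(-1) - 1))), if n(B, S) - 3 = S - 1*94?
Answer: I*√2114 ≈ 45.978*I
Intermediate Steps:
n(B, S) = -91 + S (n(B, S) = 3 + (S - 1*94) = 3 + (S - 94) = 3 + (-94 + S) = -91 + S)
√(-2032 + n(6, q(5*(-1) - 1))) = √(-2032 + (-91 + 9)) = √(-2032 - 82) = √(-2114) = I*√2114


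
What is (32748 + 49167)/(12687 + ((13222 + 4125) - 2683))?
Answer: 27305/9117 ≈ 2.9950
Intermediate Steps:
(32748 + 49167)/(12687 + ((13222 + 4125) - 2683)) = 81915/(12687 + (17347 - 2683)) = 81915/(12687 + 14664) = 81915/27351 = 81915*(1/27351) = 27305/9117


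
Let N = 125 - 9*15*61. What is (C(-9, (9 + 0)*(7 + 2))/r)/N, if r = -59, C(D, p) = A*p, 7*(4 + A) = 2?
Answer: -1053/1674715 ≈ -0.00062876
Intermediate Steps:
A = -26/7 (A = -4 + (⅐)*2 = -4 + 2/7 = -26/7 ≈ -3.7143)
C(D, p) = -26*p/7
N = -8110 (N = 125 - 135*61 = 125 - 8235 = -8110)
(C(-9, (9 + 0)*(7 + 2))/r)/N = ((-26*(9 + 0)*(7 + 2)/7)/(-59))/(-8110) = -(-26)*9*9/413*(-1/8110) = -(-26)*81/413*(-1/8110) = -1/59*(-2106/7)*(-1/8110) = (2106/413)*(-1/8110) = -1053/1674715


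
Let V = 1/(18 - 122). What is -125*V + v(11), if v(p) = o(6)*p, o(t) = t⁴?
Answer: 1482749/104 ≈ 14257.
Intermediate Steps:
V = -1/104 (V = 1/(-104) = -1/104 ≈ -0.0096154)
v(p) = 1296*p (v(p) = 6⁴*p = 1296*p)
-125*V + v(11) = -125*(-1/104) + 1296*11 = 125/104 + 14256 = 1482749/104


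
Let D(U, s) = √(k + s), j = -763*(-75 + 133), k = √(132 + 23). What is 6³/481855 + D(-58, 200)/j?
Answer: 216/481855 - √(200 + √155)/44254 ≈ 0.00011890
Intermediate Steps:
k = √155 ≈ 12.450
j = -44254 (j = -763*58 = -44254)
D(U, s) = √(s + √155) (D(U, s) = √(√155 + s) = √(s + √155))
6³/481855 + D(-58, 200)/j = 6³/481855 + √(200 + √155)/(-44254) = 216*(1/481855) + √(200 + √155)*(-1/44254) = 216/481855 - √(200 + √155)/44254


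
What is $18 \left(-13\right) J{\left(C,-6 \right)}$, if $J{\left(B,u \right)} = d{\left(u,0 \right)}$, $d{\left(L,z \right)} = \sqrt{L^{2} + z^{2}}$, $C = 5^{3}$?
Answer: $-1404$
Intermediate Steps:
$C = 125$
$J{\left(B,u \right)} = \sqrt{u^{2}}$ ($J{\left(B,u \right)} = \sqrt{u^{2} + 0^{2}} = \sqrt{u^{2} + 0} = \sqrt{u^{2}}$)
$18 \left(-13\right) J{\left(C,-6 \right)} = 18 \left(-13\right) \sqrt{\left(-6\right)^{2}} = - 234 \sqrt{36} = \left(-234\right) 6 = -1404$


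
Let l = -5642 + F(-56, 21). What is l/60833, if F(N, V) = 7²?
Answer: -5593/60833 ≈ -0.091940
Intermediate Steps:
F(N, V) = 49
l = -5593 (l = -5642 + 49 = -5593)
l/60833 = -5593/60833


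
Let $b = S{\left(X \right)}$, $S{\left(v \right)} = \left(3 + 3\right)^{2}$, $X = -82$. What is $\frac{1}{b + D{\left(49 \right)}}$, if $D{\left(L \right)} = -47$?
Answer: $- \frac{1}{11} \approx -0.090909$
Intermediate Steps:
$S{\left(v \right)} = 36$ ($S{\left(v \right)} = 6^{2} = 36$)
$b = 36$
$\frac{1}{b + D{\left(49 \right)}} = \frac{1}{36 - 47} = \frac{1}{-11} = - \frac{1}{11}$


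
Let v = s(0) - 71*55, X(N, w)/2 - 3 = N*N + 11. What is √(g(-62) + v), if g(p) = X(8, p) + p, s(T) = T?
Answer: I*√3811 ≈ 61.733*I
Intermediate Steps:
X(N, w) = 28 + 2*N² (X(N, w) = 6 + 2*(N*N + 11) = 6 + 2*(N² + 11) = 6 + 2*(11 + N²) = 6 + (22 + 2*N²) = 28 + 2*N²)
v = -3905 (v = 0 - 71*55 = 0 - 3905 = -3905)
g(p) = 156 + p (g(p) = (28 + 2*8²) + p = (28 + 2*64) + p = (28 + 128) + p = 156 + p)
√(g(-62) + v) = √((156 - 62) - 3905) = √(94 - 3905) = √(-3811) = I*√3811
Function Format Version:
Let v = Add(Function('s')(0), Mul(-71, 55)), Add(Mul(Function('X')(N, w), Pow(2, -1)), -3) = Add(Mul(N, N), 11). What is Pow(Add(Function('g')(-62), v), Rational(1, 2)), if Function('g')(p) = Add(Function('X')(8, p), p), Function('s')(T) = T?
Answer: Mul(I, Pow(3811, Rational(1, 2))) ≈ Mul(61.733, I)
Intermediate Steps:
Function('X')(N, w) = Add(28, Mul(2, Pow(N, 2))) (Function('X')(N, w) = Add(6, Mul(2, Add(Mul(N, N), 11))) = Add(6, Mul(2, Add(Pow(N, 2), 11))) = Add(6, Mul(2, Add(11, Pow(N, 2)))) = Add(6, Add(22, Mul(2, Pow(N, 2)))) = Add(28, Mul(2, Pow(N, 2))))
v = -3905 (v = Add(0, Mul(-71, 55)) = Add(0, -3905) = -3905)
Function('g')(p) = Add(156, p) (Function('g')(p) = Add(Add(28, Mul(2, Pow(8, 2))), p) = Add(Add(28, Mul(2, 64)), p) = Add(Add(28, 128), p) = Add(156, p))
Pow(Add(Function('g')(-62), v), Rational(1, 2)) = Pow(Add(Add(156, -62), -3905), Rational(1, 2)) = Pow(Add(94, -3905), Rational(1, 2)) = Pow(-3811, Rational(1, 2)) = Mul(I, Pow(3811, Rational(1, 2)))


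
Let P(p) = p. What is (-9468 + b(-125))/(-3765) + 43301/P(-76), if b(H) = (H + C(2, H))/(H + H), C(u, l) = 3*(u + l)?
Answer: -1067821363/1882500 ≈ -567.24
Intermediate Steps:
C(u, l) = 3*l + 3*u (C(u, l) = 3*(l + u) = 3*l + 3*u)
b(H) = (6 + 4*H)/(2*H) (b(H) = (H + (3*H + 3*2))/(H + H) = (H + (3*H + 6))/((2*H)) = (H + (6 + 3*H))*(1/(2*H)) = (6 + 4*H)*(1/(2*H)) = (6 + 4*H)/(2*H))
(-9468 + b(-125))/(-3765) + 43301/P(-76) = (-9468 + (2 + 3/(-125)))/(-3765) + 43301/(-76) = (-9468 + (2 + 3*(-1/125)))*(-1/3765) + 43301*(-1/76) = (-9468 + (2 - 3/125))*(-1/3765) - 2279/4 = (-9468 + 247/125)*(-1/3765) - 2279/4 = -1183253/125*(-1/3765) - 2279/4 = 1183253/470625 - 2279/4 = -1067821363/1882500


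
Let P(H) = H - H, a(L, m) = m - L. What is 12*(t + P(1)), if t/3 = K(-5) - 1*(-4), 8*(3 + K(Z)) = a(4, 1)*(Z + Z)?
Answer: 171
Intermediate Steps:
P(H) = 0
K(Z) = -3 - 3*Z/4 (K(Z) = -3 + ((1 - 1*4)*(Z + Z))/8 = -3 + ((1 - 4)*(2*Z))/8 = -3 + (-6*Z)/8 = -3 - 3*Z/4)
t = 57/4 (t = 3*((-3 - ¾*(-5)) - 1*(-4)) = 3*((-3 + 15/4) + 4) = 3*(¾ + 4) = 3*(19/4) = 57/4 ≈ 14.250)
12*(t + P(1)) = 12*(57/4 + 0) = 12*(57/4) = 171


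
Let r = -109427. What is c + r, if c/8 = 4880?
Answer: -70387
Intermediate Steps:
c = 39040 (c = 8*4880 = 39040)
c + r = 39040 - 109427 = -70387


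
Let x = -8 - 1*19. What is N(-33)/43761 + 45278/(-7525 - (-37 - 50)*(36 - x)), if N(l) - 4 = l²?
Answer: -989588233/44723742 ≈ -22.127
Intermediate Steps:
x = -27 (x = -8 - 19 = -27)
N(l) = 4 + l²
N(-33)/43761 + 45278/(-7525 - (-37 - 50)*(36 - x)) = (4 + (-33)²)/43761 + 45278/(-7525 - (-37 - 50)*(36 - 1*(-27))) = (4 + 1089)*(1/43761) + 45278/(-7525 - (-87)*(36 + 27)) = 1093*(1/43761) + 45278/(-7525 - (-87)*63) = 1093/43761 + 45278/(-7525 - 1*(-5481)) = 1093/43761 + 45278/(-7525 + 5481) = 1093/43761 + 45278/(-2044) = 1093/43761 + 45278*(-1/2044) = 1093/43761 - 22639/1022 = -989588233/44723742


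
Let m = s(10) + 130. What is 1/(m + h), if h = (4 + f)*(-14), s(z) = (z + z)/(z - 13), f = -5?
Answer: 3/412 ≈ 0.0072816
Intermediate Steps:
s(z) = 2*z/(-13 + z) (s(z) = (2*z)/(-13 + z) = 2*z/(-13 + z))
m = 370/3 (m = 2*10/(-13 + 10) + 130 = 2*10/(-3) + 130 = 2*10*(-⅓) + 130 = -20/3 + 130 = 370/3 ≈ 123.33)
h = 14 (h = (4 - 5)*(-14) = -1*(-14) = 14)
1/(m + h) = 1/(370/3 + 14) = 1/(412/3) = 3/412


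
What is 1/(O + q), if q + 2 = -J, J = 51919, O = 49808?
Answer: -1/2113 ≈ -0.00047326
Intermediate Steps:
q = -51921 (q = -2 - 1*51919 = -2 - 51919 = -51921)
1/(O + q) = 1/(49808 - 51921) = 1/(-2113) = -1/2113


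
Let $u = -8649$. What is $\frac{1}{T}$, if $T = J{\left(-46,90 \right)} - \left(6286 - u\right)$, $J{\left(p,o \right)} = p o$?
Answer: $- \frac{1}{19075} \approx -5.2425 \cdot 10^{-5}$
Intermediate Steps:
$J{\left(p,o \right)} = o p$
$T = -19075$ ($T = 90 \left(-46\right) - \left(6286 - -8649\right) = -4140 - \left(6286 + 8649\right) = -4140 - 14935 = -19075$)
$\frac{1}{T} = \frac{1}{-19075} = - \frac{1}{19075}$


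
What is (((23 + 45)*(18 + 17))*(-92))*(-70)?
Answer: 15327200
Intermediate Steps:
(((23 + 45)*(18 + 17))*(-92))*(-70) = ((68*35)*(-92))*(-70) = (2380*(-92))*(-70) = -218960*(-70) = 15327200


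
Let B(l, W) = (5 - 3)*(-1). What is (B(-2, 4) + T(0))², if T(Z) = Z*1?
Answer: 4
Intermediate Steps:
T(Z) = Z
B(l, W) = -2 (B(l, W) = 2*(-1) = -2)
(B(-2, 4) + T(0))² = (-2 + 0)² = (-2)² = 4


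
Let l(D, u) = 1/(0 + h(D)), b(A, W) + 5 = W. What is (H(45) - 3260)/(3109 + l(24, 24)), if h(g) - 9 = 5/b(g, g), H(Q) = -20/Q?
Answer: -5164544/4924827 ≈ -1.0487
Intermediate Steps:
b(A, W) = -5 + W
h(g) = 9 + 5/(-5 + g)
l(D, u) = (-5 + D)/(-40 + 9*D) (l(D, u) = 1/(0 + (-40 + 9*D)/(-5 + D)) = 1/((-40 + 9*D)/(-5 + D)) = (-5 + D)/(-40 + 9*D))
(H(45) - 3260)/(3109 + l(24, 24)) = (-20/45 - 3260)/(3109 + (-5 + 24)/(-40 + 9*24)) = (-20*1/45 - 3260)/(3109 + 19/(-40 + 216)) = (-4/9 - 3260)/(3109 + 19/176) = -29344/(9*(3109 + (1/176)*19)) = -29344/(9*(3109 + 19/176)) = -29344/(9*547203/176) = -29344/9*176/547203 = -5164544/4924827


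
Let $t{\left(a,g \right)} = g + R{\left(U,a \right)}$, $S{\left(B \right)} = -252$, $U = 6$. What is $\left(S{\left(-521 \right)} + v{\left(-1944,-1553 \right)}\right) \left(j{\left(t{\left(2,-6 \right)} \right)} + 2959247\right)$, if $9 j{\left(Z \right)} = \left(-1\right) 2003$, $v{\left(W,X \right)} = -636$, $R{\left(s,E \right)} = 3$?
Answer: $- \frac{7882841120}{3} \approx -2.6276 \cdot 10^{9}$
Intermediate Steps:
$t{\left(a,g \right)} = 3 + g$ ($t{\left(a,g \right)} = g + 3 = 3 + g$)
$j{\left(Z \right)} = - \frac{2003}{9}$ ($j{\left(Z \right)} = \frac{\left(-1\right) 2003}{9} = \frac{1}{9} \left(-2003\right) = - \frac{2003}{9}$)
$\left(S{\left(-521 \right)} + v{\left(-1944,-1553 \right)}\right) \left(j{\left(t{\left(2,-6 \right)} \right)} + 2959247\right) = \left(-252 - 636\right) \left(- \frac{2003}{9} + 2959247\right) = \left(-888\right) \frac{26631220}{9} = - \frac{7882841120}{3}$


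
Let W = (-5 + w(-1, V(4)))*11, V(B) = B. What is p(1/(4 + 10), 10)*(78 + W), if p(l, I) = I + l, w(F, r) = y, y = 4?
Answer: 9447/14 ≈ 674.79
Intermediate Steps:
w(F, r) = 4
W = -11 (W = (-5 + 4)*11 = -1*11 = -11)
p(1/(4 + 10), 10)*(78 + W) = (10 + 1/(4 + 10))*(78 - 11) = (10 + 1/14)*67 = (141/14)*67 = 9447/14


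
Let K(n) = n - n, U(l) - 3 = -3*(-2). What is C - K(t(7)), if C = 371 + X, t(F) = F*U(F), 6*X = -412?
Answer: 907/3 ≈ 302.33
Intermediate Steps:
X = -206/3 (X = (⅙)*(-412) = -206/3 ≈ -68.667)
U(l) = 9 (U(l) = 3 - 3*(-2) = 3 + 6 = 9)
t(F) = 9*F (t(F) = F*9 = 9*F)
K(n) = 0
C = 907/3 (C = 371 - 206/3 = 907/3 ≈ 302.33)
C - K(t(7)) = 907/3 - 1*0 = 907/3 + 0 = 907/3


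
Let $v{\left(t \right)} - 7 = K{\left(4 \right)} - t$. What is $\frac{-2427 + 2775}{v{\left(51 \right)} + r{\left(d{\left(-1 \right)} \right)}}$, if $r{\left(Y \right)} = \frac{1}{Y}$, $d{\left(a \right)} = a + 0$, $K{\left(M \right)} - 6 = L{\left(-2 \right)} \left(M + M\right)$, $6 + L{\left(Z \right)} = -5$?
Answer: $- \frac{348}{127} \approx -2.7402$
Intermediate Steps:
$L{\left(Z \right)} = -11$ ($L{\left(Z \right)} = -6 - 5 = -11$)
$K{\left(M \right)} = 6 - 22 M$ ($K{\left(M \right)} = 6 - 11 \left(M + M\right) = 6 - 11 \cdot 2 M = 6 - 22 M$)
$d{\left(a \right)} = a$
$v{\left(t \right)} = -75 - t$ ($v{\left(t \right)} = 7 - \left(82 + t\right) = -75 - t$)
$\frac{-2427 + 2775}{v{\left(51 \right)} + r{\left(d{\left(-1 \right)} \right)}} = \frac{-2427 + 2775}{\left(-75 - 51\right) + \frac{1}{-1}} = \frac{348}{\left(-75 - 51\right) - 1} = \frac{348}{-126 - 1} = \frac{348}{-127} = 348 \left(- \frac{1}{127}\right) = - \frac{348}{127}$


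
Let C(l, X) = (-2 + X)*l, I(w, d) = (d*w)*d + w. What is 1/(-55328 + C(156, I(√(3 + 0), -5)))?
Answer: -535/29292848 - 3*√3/2253296 ≈ -2.0570e-5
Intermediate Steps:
I(w, d) = w + w*d² (I(w, d) = w*d² + w = w + w*d²)
C(l, X) = l*(-2 + X)
1/(-55328 + C(156, I(√(3 + 0), -5))) = 1/(-55328 + 156*(-2 + √(3 + 0)*(1 + (-5)²))) = 1/(-55328 + 156*(-2 + √3*(1 + 25))) = 1/(-55328 + 156*(-2 + √3*26)) = 1/(-55328 + 156*(-2 + 26*√3)) = 1/(-55328 + (-312 + 4056*√3)) = 1/(-55640 + 4056*√3)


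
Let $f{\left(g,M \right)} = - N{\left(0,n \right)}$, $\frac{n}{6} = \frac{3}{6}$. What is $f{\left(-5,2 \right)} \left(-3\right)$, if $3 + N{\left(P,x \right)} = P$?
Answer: $-9$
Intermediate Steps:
$n = 3$ ($n = 6 \cdot \frac{3}{6} = 6 \cdot 3 \cdot \frac{1}{6} = 6 \cdot \frac{1}{2} = 3$)
$N{\left(P,x \right)} = -3 + P$
$f{\left(g,M \right)} = 3$ ($f{\left(g,M \right)} = - (-3 + 0) = \left(-1\right) \left(-3\right) = 3$)
$f{\left(-5,2 \right)} \left(-3\right) = 3 \left(-3\right) = -9$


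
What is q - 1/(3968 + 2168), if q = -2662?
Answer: -16334033/6136 ≈ -2662.0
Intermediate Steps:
q - 1/(3968 + 2168) = -2662 - 1/(3968 + 2168) = -2662 - 1/6136 = -16334033/6136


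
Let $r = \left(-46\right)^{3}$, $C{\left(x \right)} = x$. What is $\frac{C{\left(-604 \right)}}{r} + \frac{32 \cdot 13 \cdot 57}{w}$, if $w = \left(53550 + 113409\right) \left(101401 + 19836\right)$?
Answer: $\frac{78386150219}{12629725537398} \approx 0.0062065$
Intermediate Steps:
$w = 20241608283$ ($w = 166959 \cdot 121237 = 20241608283$)
$r = -97336$
$\frac{C{\left(-604 \right)}}{r} + \frac{32 \cdot 13 \cdot 57}{w} = - \frac{604}{-97336} + \frac{32 \cdot 13 \cdot 57}{20241608283} = \left(-604\right) \left(- \frac{1}{97336}\right) + 416 \cdot 57 \cdot \frac{1}{20241608283} = \frac{151}{24334} + 23712 \cdot \frac{1}{20241608283} = \frac{151}{24334} + \frac{608}{519015597} = \frac{78386150219}{12629725537398}$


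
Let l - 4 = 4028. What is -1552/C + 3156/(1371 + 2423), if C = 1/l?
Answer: -11870787030/1897 ≈ -6.2577e+6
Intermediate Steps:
l = 4032 (l = 4 + 4028 = 4032)
C = 1/4032 ≈ 0.00024802
-1552/C + 3156/(1371 + 2423) = -1552/1/4032 + 3156/(1371 + 2423) = -1552*4032 + 3156/3794 = -6257664 + 3156*(1/3794) = -6257664 + 1578/1897 = -11870787030/1897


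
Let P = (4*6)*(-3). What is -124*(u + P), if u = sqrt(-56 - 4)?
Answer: 8928 - 248*I*sqrt(15) ≈ 8928.0 - 960.5*I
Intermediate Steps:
u = 2*I*sqrt(15) (u = sqrt(-60) = 2*I*sqrt(15) ≈ 7.746*I)
P = -72 (P = 24*(-3) = -72)
-124*(u + P) = -124*(2*I*sqrt(15) - 72) = -124*(-72 + 2*I*sqrt(15)) = 8928 - 248*I*sqrt(15)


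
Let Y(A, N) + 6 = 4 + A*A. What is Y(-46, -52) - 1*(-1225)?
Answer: 3339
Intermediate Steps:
Y(A, N) = -2 + A**2 (Y(A, N) = -6 + (4 + A*A) = -6 + (4 + A**2) = -2 + A**2)
Y(-46, -52) - 1*(-1225) = (-2 + (-46)**2) - 1*(-1225) = (-2 + 2116) + 1225 = 2114 + 1225 = 3339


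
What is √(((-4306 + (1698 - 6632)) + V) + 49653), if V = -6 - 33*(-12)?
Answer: √40803 ≈ 202.00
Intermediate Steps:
V = 390 (V = -6 + 396 = 390)
√(((-4306 + (1698 - 6632)) + V) + 49653) = √(((-4306 + (1698 - 6632)) + 390) + 49653) = √(((-4306 - 4934) + 390) + 49653) = √((-9240 + 390) + 49653) = √(-8850 + 49653) = √40803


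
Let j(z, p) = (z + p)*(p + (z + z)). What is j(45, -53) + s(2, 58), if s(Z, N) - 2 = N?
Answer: -236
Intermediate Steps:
s(Z, N) = 2 + N
j(z, p) = (p + z)*(p + 2*z)
j(45, -53) + s(2, 58) = ((-53)² + 2*45² + 3*(-53)*45) + (2 + 58) = (2809 + 2*2025 - 7155) + 60 = (2809 + 4050 - 7155) + 60 = -296 + 60 = -236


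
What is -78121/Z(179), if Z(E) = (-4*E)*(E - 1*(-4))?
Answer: 78121/131028 ≈ 0.59622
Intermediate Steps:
Z(E) = -4*E*(4 + E) (Z(E) = (-4*E)*(E + 4) = (-4*E)*(4 + E) = -4*E*(4 + E))
-78121/Z(179) = -78121*(-1/(716*(4 + 179))) = -78121/((-4*179*183)) = -78121/(-131028) = -78121*(-1/131028) = 78121/131028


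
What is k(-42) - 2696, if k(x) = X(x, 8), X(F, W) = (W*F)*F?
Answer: 11416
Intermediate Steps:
X(F, W) = W*F² (X(F, W) = (F*W)*F = W*F²)
k(x) = 8*x²
k(-42) - 2696 = 8*(-42)² - 2696 = 8*1764 - 2696 = 14112 - 2696 = 11416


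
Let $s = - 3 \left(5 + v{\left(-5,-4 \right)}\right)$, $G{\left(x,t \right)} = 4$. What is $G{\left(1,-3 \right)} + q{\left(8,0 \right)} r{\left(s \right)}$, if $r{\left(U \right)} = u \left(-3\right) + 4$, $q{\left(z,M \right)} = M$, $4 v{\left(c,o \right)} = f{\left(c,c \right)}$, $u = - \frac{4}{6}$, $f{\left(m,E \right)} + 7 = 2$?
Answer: $4$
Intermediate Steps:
$f{\left(m,E \right)} = -5$ ($f{\left(m,E \right)} = -7 + 2 = -5$)
$u = - \frac{2}{3}$ ($u = \left(-4\right) \frac{1}{6} = - \frac{2}{3} \approx -0.66667$)
$v{\left(c,o \right)} = - \frac{5}{4}$ ($v{\left(c,o \right)} = \frac{1}{4} \left(-5\right) = - \frac{5}{4}$)
$s = - \frac{45}{4}$ ($s = - 3 \left(5 - \frac{5}{4}\right) = \left(-3\right) \frac{15}{4} = - \frac{45}{4} \approx -11.25$)
$r{\left(U \right)} = 6$ ($r{\left(U \right)} = \left(- \frac{2}{3}\right) \left(-3\right) + 4 = 2 + 4 = 6$)
$G{\left(1,-3 \right)} + q{\left(8,0 \right)} r{\left(s \right)} = 4 + 0 \cdot 6 = 4 + 0 = 4$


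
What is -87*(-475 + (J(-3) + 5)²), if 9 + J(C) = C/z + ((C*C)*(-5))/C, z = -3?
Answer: 28797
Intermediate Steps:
J(C) = -9 - 16*C/3 (J(C) = -9 + (C/(-3) + ((C*C)*(-5))/C) = -9 + (C*(-⅓) + (C²*(-5))/C) = -9 + (-C/3 + (-5*C²)/C) = -9 + (-C/3 - 5*C) = -9 - 16*C/3)
-87*(-475 + (J(-3) + 5)²) = -87*(-475 + ((-9 - 16/3*(-3)) + 5)²) = -87*(-475 + ((-9 + 16) + 5)²) = -87*(-475 + (7 + 5)²) = -87*(-475 + 12²) = -87*(-475 + 144) = -87*(-331) = 28797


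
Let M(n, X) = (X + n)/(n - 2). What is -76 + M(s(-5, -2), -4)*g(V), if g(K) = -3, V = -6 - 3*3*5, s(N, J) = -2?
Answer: -161/2 ≈ -80.500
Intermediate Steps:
V = -51 (V = -6 - 9*5 = -6 - 45 = -51)
M(n, X) = (X + n)/(-2 + n)
-76 + M(s(-5, -2), -4)*g(V) = -76 + ((-4 - 2)/(-2 - 2))*(-3) = -76 + (-6/(-4))*(-3) = -76 - ¼*(-6)*(-3) = -76 + (3/2)*(-3) = -76 - 9/2 = -161/2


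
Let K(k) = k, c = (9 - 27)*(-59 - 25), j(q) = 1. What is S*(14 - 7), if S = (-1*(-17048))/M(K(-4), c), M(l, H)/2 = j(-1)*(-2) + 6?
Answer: 14917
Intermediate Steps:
c = 1512 (c = -18*(-84) = 1512)
M(l, H) = 8 (M(l, H) = 2*(1*(-2) + 6) = 2*(-2 + 6) = 2*4 = 8)
S = 2131 (S = -1*(-17048)/8 = 17048*(⅛) = 2131)
S*(14 - 7) = 2131*(14 - 7) = 2131*7 = 14917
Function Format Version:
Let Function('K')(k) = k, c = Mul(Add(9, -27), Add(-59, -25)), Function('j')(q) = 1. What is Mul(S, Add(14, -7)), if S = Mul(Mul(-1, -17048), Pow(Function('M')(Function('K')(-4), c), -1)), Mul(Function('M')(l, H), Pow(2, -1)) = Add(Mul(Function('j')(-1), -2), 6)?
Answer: 14917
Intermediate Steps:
c = 1512 (c = Mul(-18, -84) = 1512)
Function('M')(l, H) = 8 (Function('M')(l, H) = Mul(2, Add(Mul(1, -2), 6)) = Mul(2, Add(-2, 6)) = Mul(2, 4) = 8)
S = 2131 (S = Mul(Mul(-1, -17048), Pow(8, -1)) = Mul(17048, Rational(1, 8)) = 2131)
Mul(S, Add(14, -7)) = Mul(2131, Add(14, -7)) = Mul(2131, 7) = 14917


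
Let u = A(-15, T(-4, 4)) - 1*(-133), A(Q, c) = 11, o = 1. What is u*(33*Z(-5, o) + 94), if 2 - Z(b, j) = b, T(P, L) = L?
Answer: 46800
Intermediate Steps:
Z(b, j) = 2 - b
u = 144 (u = 11 - 1*(-133) = 11 + 133 = 144)
u*(33*Z(-5, o) + 94) = 144*(33*(2 - 1*(-5)) + 94) = 144*(33*(2 + 5) + 94) = 144*(33*7 + 94) = 144*(231 + 94) = 144*325 = 46800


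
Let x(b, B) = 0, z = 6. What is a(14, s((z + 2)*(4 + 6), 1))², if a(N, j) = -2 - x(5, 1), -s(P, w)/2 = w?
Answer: 4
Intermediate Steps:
s(P, w) = -2*w
a(N, j) = -2 (a(N, j) = -2 - 1*0 = -2 + 0 = -2)
a(14, s((z + 2)*(4 + 6), 1))² = (-2)² = 4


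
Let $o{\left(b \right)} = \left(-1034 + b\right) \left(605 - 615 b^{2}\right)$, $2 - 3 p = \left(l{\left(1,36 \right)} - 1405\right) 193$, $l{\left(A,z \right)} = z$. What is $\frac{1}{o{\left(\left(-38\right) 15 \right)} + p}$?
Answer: $\frac{1}{320499971653} \approx 3.1201 \cdot 10^{-12}$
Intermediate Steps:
$p = 88073$ ($p = \frac{2}{3} - \frac{\left(36 - 1405\right) 193}{3} = \frac{2}{3} - \frac{\left(-1369\right) 193}{3} = \frac{2}{3} - - \frac{264217}{3} = \frac{2}{3} + \frac{264217}{3} = 88073$)
$\frac{1}{o{\left(\left(-38\right) 15 \right)} + p} = \frac{1}{\left(-625570 - 615 \left(\left(-38\right) 15\right)^{3} + 605 \left(\left(-38\right) 15\right) + 635910 \left(\left(-38\right) 15\right)^{2}\right) + 88073} = \frac{1}{\left(-625570 - 615 \left(-570\right)^{3} + 605 \left(-570\right) + 635910 \left(-570\right)^{2}\right) + 88073} = \frac{1}{\left(-625570 - -113893695000 - 344850 + 635910 \cdot 324900\right) + 88073} = \frac{1}{\left(-625570 + 113893695000 - 344850 + 206607159000\right) + 88073} = \frac{1}{320499883580 + 88073} = \frac{1}{320499971653}$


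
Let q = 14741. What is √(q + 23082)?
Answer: √37823 ≈ 194.48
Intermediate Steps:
√(q + 23082) = √(14741 + 23082) = √37823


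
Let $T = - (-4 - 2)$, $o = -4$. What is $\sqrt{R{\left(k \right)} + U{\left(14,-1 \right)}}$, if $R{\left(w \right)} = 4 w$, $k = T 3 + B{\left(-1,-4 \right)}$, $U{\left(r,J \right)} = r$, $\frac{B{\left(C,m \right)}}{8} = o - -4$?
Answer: $\sqrt{86} \approx 9.2736$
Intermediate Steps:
$T = 6$ ($T = \left(-1\right) \left(-6\right) = 6$)
$B{\left(C,m \right)} = 0$ ($B{\left(C,m \right)} = 8 \left(-4 - -4\right) = 8 \left(-4 + 4\right) = 8 \cdot 0 = 0$)
$k = 18$ ($k = 6 \cdot 3 + 0 = 18 + 0 = 18$)
$\sqrt{R{\left(k \right)} + U{\left(14,-1 \right)}} = \sqrt{4 \cdot 18 + 14} = \sqrt{72 + 14} = \sqrt{86}$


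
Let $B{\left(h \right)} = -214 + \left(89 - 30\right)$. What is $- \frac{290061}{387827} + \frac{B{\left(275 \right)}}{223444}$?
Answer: $- \frac{64872503269}{86657616188} \approx -0.74861$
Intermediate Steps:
$B{\left(h \right)} = -155$ ($B{\left(h \right)} = -214 + \left(89 - 30\right) = -214 + 59 = -155$)
$- \frac{290061}{387827} + \frac{B{\left(275 \right)}}{223444} = - \frac{290061}{387827} - \frac{155}{223444} = - \frac{64872503269}{86657616188}$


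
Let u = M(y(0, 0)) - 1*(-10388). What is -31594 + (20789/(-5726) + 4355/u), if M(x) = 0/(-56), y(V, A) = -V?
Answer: -134246819291/4248692 ≈ -31597.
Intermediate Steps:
M(x) = 0 (M(x) = 0*(-1/56) = 0)
u = 10388 (u = 0 - 1*(-10388) = 0 + 10388 = 10388)
-31594 + (20789/(-5726) + 4355/u) = -31594 + (20789/(-5726) + 4355/10388) = -31594 + (20789*(-1/5726) + 4355*(1/10388)) = -31594 + (-20789/5726 + 4355/10388) = -31594 - 13644243/4248692 = -134246819291/4248692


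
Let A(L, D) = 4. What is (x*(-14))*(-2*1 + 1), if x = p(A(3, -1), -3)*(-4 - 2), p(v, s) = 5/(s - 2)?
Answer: 84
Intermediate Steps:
p(v, s) = 5/(-2 + s)
x = 6 (x = (5/(-2 - 3))*(-4 - 2) = (5/(-5))*(-6) = (5*(-⅕))*(-6) = -1*(-6) = 6)
(x*(-14))*(-2*1 + 1) = (6*(-14))*(-2*1 + 1) = -84*(-2 + 1) = -84*(-1) = 84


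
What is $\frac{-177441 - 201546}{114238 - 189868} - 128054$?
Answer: $- \frac{3228115011}{25210} \approx -1.2805 \cdot 10^{5}$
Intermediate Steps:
$\frac{-177441 - 201546}{114238 - 189868} - 128054 = - \frac{378987}{-75630} - 128054 = \left(-378987\right) \left(- \frac{1}{75630}\right) - 128054 = \frac{126329}{25210} - 128054 = - \frac{3228115011}{25210}$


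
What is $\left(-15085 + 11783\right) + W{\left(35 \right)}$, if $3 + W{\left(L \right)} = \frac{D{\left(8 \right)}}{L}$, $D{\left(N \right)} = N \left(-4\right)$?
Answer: $- \frac{115707}{35} \approx -3305.9$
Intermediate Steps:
$D{\left(N \right)} = - 4 N$
$W{\left(L \right)} = -3 - \frac{32}{L}$ ($W{\left(L \right)} = -3 + \frac{\left(-4\right) 8}{L} = -3 - \frac{32}{L}$)
$\left(-15085 + 11783\right) + W{\left(35 \right)} = \left(-15085 + 11783\right) - \left(3 + \frac{32}{35}\right) = -3302 - \frac{137}{35} = - \frac{115707}{35}$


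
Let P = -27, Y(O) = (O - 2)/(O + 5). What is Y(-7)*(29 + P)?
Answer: 9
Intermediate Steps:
Y(O) = (-2 + O)/(5 + O)
Y(-7)*(29 + P) = ((-2 - 7)/(5 - 7))*(29 - 27) = (-9/(-2))*2 = -1/2*(-9)*2 = (9/2)*2 = 9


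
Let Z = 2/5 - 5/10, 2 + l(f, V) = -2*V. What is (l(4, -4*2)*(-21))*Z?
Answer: 147/5 ≈ 29.400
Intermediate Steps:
l(f, V) = -2 - 2*V
Z = -1/10 (Z = 2*(1/5) - 5*1/10 = 2/5 - 1/2 = -1/10 ≈ -0.10000)
(l(4, -4*2)*(-21))*Z = ((-2 - (-8)*2)*(-21))*(-1/10) = ((-2 - 2*(-8))*(-21))*(-1/10) = ((-2 + 16)*(-21))*(-1/10) = (14*(-21))*(-1/10) = -294*(-1/10) = 147/5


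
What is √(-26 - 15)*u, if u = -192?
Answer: -192*I*√41 ≈ -1229.4*I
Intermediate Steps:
√(-26 - 15)*u = √(-26 - 15)*(-192) = √(-41)*(-192) = (I*√41)*(-192) = -192*I*√41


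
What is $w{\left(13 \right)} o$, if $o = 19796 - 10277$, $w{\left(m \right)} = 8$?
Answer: $76152$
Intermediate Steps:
$o = 9519$ ($o = 19796 - 10277 = 9519$)
$w{\left(13 \right)} o = 8 \cdot 9519 = 76152$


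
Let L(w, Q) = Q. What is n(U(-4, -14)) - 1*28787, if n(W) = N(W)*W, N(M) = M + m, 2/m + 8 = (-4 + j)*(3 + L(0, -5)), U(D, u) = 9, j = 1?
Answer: -28715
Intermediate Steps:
m = -1 (m = 2/(-8 + (-4 + 1)*(3 - 5)) = 2/(-8 - 3*(-2)) = 2/(-8 + 6) = 2/(-2) = 2*(-½) = -1)
N(M) = -1 + M (N(M) = M - 1 = -1 + M)
n(W) = W*(-1 + W) (n(W) = (-1 + W)*W = W*(-1 + W))
n(U(-4, -14)) - 1*28787 = 9*(-1 + 9) - 1*28787 = 9*8 - 28787 = 72 - 28787 = -28715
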